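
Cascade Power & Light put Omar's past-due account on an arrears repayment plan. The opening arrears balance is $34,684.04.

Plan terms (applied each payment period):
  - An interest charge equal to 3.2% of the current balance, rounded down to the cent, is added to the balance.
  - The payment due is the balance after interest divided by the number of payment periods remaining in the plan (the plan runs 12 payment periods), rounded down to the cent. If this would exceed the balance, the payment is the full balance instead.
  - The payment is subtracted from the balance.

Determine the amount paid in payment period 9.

$3,837.65

Payment period 1: opening $34,684.04; interest $1,109.88 → $35,793.92; payment $2,982.82; balance $32,811.10
Payment period 2: opening $32,811.10; interest $1,049.95 → $33,861.05; payment $3,078.27; balance $30,782.78
Payment period 3: opening $30,782.78; interest $985.04 → $31,767.82; payment $3,176.78; balance $28,591.04
Payment period 4: opening $28,591.04; interest $914.91 → $29,505.95; payment $3,278.43; balance $26,227.52
Payment period 5: opening $26,227.52; interest $839.28 → $27,066.80; payment $3,383.35; balance $23,683.45
Payment period 6: opening $23,683.45; interest $757.87 → $24,441.32; payment $3,491.61; balance $20,949.71
Payment period 7: opening $20,949.71; interest $670.39 → $21,620.10; payment $3,603.35; balance $18,016.75
Payment period 8: opening $18,016.75; interest $576.53 → $18,593.28; payment $3,718.65; balance $14,874.63
Payment period 9: opening $14,874.63; interest $475.98 → $15,350.61; payment $3,837.65; balance $11,512.96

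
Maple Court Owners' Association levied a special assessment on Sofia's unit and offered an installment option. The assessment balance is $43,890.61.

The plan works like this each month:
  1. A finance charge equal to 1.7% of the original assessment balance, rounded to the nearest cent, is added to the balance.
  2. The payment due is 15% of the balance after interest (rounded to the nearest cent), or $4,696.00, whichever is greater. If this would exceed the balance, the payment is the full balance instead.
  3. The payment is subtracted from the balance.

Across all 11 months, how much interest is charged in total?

$8,207.54

# | Opening | Interest | Payment | End bal
1 | $43,890.61 | $746.14 | $6,695.51 | $37,941.24
2 | $37,941.24 | $746.14 | $5,803.11 | $32,884.27
3 | $32,884.27 | $746.14 | $5,044.56 | $28,585.85
4 | $28,585.85 | $746.14 | $4,696.00 | $24,635.99
5 | $24,635.99 | $746.14 | $4,696.00 | $20,686.13
6 | $20,686.13 | $746.14 | $4,696.00 | $16,736.27
7 | $16,736.27 | $746.14 | $4,696.00 | $12,786.41
8 | $12,786.41 | $746.14 | $4,696.00 | $8,836.55
9 | $8,836.55 | $746.14 | $4,696.00 | $4,886.69
10 | $4,886.69 | $746.14 | $4,696.00 | $936.83
11 | $936.83 | $746.14 | $1,682.97 | $0.00
Total interest: $746.14 + $746.14 + $746.14 + $746.14 + $746.14 + $746.14 + $746.14 + $746.14 + $746.14 + $746.14 + $746.14 = $8,207.54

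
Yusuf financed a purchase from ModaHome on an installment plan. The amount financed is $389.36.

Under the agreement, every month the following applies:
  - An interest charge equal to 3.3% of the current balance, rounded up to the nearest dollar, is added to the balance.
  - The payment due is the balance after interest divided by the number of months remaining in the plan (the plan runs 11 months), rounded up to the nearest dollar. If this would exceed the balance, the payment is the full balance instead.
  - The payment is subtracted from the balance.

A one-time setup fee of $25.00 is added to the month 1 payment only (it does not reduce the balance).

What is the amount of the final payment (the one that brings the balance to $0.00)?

$50.36

Month 1: opening $389.36; interest $13.00 → $402.36; payment $37.00 (+ $25.00 fee); balance $365.36
Month 2: opening $365.36; interest $13.00 → $378.36; payment $38.00; balance $340.36
Month 3: opening $340.36; interest $12.00 → $352.36; payment $40.00; balance $312.36
Month 4: opening $312.36; interest $11.00 → $323.36; payment $41.00; balance $282.36
Month 5: opening $282.36; interest $10.00 → $292.36; payment $42.00; balance $250.36
Month 6: opening $250.36; interest $9.00 → $259.36; payment $44.00; balance $215.36
Month 7: opening $215.36; interest $8.00 → $223.36; payment $45.00; balance $178.36
Month 8: opening $178.36; interest $6.00 → $184.36; payment $47.00; balance $137.36
Month 9: opening $137.36; interest $5.00 → $142.36; payment $48.00; balance $94.36
Month 10: opening $94.36; interest $4.00 → $98.36; payment $50.00; balance $48.36
Month 11: opening $48.36; interest $2.00 → $50.36; payment $50.36; balance $0.00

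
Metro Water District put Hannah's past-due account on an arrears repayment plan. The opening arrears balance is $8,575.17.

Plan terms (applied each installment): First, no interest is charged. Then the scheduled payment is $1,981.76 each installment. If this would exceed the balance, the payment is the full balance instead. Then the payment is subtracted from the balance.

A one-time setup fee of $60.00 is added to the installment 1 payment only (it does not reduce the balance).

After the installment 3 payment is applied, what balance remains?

$2,629.89

Installment 1: opening $8,575.17; payment $1,981.76 (+ $60.00 fee); balance $6,593.41
Installment 2: opening $6,593.41; payment $1,981.76; balance $4,611.65
Installment 3: opening $4,611.65; payment $1,981.76; balance $2,629.89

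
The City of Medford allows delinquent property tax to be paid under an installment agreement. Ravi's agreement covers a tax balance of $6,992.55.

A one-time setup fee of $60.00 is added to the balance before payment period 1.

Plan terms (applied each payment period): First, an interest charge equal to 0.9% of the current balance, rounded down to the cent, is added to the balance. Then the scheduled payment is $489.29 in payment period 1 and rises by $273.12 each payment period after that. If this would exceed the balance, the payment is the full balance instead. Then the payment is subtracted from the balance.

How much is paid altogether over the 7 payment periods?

$7,328.31

Payment period 1: opening $7,052.55; interest $63.47 → $7,116.02; payment $489.29; balance $6,626.73
Payment period 2: opening $6,626.73; interest $59.64 → $6,686.37; payment $762.41; balance $5,923.96
Payment period 3: opening $5,923.96; interest $53.31 → $5,977.27; payment $1,035.53; balance $4,941.74
Payment period 4: opening $4,941.74; interest $44.47 → $4,986.21; payment $1,308.65; balance $3,677.56
Payment period 5: opening $3,677.56; interest $33.09 → $3,710.65; payment $1,581.77; balance $2,128.88
Payment period 6: opening $2,128.88; interest $19.15 → $2,148.03; payment $1,854.89; balance $293.14
Payment period 7: opening $293.14; interest $2.63 → $295.77; payment $295.77; balance $0.00
Total paid: $7,328.31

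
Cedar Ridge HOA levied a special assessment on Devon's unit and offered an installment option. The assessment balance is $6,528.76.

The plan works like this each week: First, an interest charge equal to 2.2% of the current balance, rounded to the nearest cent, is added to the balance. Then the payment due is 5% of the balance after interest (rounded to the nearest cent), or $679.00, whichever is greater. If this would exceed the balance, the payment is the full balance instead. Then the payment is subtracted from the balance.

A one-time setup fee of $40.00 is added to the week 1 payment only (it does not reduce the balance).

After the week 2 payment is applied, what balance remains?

$5,446.24

Week 1: $6,528.76 +$143.63 interest = $6,672.39; pay $679.00 (+ $40.00 fee) → $5,993.39
Week 2: $5,993.39 +$131.85 interest = $6,125.24; pay $679.00 → $5,446.24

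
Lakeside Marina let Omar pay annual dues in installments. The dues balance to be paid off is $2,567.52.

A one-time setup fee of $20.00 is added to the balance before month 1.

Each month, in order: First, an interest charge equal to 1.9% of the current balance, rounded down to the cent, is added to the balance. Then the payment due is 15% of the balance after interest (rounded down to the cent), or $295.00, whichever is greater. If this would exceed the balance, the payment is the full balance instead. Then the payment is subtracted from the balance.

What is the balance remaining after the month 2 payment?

# | Opening | Interest | Payment | End bal
1 | $2,587.52 | $49.16 | $395.50 | $2,241.18
2 | $2,241.18 | $42.58 | $342.56 | $1,941.20

$1,941.20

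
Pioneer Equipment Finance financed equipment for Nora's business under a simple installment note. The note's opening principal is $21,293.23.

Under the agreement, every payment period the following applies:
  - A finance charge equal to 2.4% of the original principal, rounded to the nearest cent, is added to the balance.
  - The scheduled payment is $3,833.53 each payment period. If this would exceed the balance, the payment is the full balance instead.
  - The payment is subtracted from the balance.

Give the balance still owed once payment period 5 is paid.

$4,680.78

# | Opening | Interest | Payment | End bal
1 | $21,293.23 | $511.04 | $3,833.53 | $17,970.74
2 | $17,970.74 | $511.04 | $3,833.53 | $14,648.25
3 | $14,648.25 | $511.04 | $3,833.53 | $11,325.76
4 | $11,325.76 | $511.04 | $3,833.53 | $8,003.27
5 | $8,003.27 | $511.04 | $3,833.53 | $4,680.78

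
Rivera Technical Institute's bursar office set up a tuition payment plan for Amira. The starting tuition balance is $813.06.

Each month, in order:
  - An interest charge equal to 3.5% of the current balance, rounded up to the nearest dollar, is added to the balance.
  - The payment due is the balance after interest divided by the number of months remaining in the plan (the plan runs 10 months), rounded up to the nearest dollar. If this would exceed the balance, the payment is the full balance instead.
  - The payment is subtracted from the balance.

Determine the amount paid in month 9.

$111.00

Month 1: opening $813.06; interest $29.00 → $842.06; payment $85.00; balance $757.06
Month 2: opening $757.06; interest $27.00 → $784.06; payment $88.00; balance $696.06
Month 3: opening $696.06; interest $25.00 → $721.06; payment $91.00; balance $630.06
Month 4: opening $630.06; interest $23.00 → $653.06; payment $94.00; balance $559.06
Month 5: opening $559.06; interest $20.00 → $579.06; payment $97.00; balance $482.06
Month 6: opening $482.06; interest $17.00 → $499.06; payment $100.00; balance $399.06
Month 7: opening $399.06; interest $14.00 → $413.06; payment $104.00; balance $309.06
Month 8: opening $309.06; interest $11.00 → $320.06; payment $107.00; balance $213.06
Month 9: opening $213.06; interest $8.00 → $221.06; payment $111.00; balance $110.06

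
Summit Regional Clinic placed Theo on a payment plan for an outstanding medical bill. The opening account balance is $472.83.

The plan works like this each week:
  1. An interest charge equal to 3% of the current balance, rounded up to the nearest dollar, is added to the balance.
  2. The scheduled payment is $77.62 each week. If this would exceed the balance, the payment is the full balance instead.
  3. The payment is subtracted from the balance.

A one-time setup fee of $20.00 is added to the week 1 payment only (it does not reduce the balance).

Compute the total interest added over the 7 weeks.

$63.00

Week 1: $472.83 +$15.00 interest = $487.83; pay $77.62 (+ $20.00 fee) → $410.21
Week 2: $410.21 +$13.00 interest = $423.21; pay $77.62 → $345.59
Week 3: $345.59 +$11.00 interest = $356.59; pay $77.62 → $278.97
Week 4: $278.97 +$9.00 interest = $287.97; pay $77.62 → $210.35
Week 5: $210.35 +$7.00 interest = $217.35; pay $77.62 → $139.73
Week 6: $139.73 +$5.00 interest = $144.73; pay $77.62 → $67.11
Week 7: $67.11 +$3.00 interest = $70.11; pay $70.11 → $0.00
Total interest: $15.00 + $13.00 + $11.00 + $9.00 + $7.00 + $5.00 + $3.00 = $63.00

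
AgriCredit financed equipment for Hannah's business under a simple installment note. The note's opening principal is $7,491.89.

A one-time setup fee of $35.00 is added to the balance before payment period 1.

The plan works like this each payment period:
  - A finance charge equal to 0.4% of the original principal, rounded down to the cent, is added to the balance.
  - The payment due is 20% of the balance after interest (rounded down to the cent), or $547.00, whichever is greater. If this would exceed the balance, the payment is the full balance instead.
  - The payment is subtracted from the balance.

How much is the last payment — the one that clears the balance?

# | Opening | Interest | Payment | End bal
1 | $7,526.89 | $29.96 | $1,511.37 | $6,045.48
2 | $6,045.48 | $29.96 | $1,215.08 | $4,860.36
3 | $4,860.36 | $29.96 | $978.06 | $3,912.26
4 | $3,912.26 | $29.96 | $788.44 | $3,153.78
5 | $3,153.78 | $29.96 | $636.74 | $2,547.00
6 | $2,547.00 | $29.96 | $547.00 | $2,029.96
7 | $2,029.96 | $29.96 | $547.00 | $1,512.92
8 | $1,512.92 | $29.96 | $547.00 | $995.88
9 | $995.88 | $29.96 | $547.00 | $478.84
10 | $478.84 | $29.96 | $508.80 | $0.00

$508.80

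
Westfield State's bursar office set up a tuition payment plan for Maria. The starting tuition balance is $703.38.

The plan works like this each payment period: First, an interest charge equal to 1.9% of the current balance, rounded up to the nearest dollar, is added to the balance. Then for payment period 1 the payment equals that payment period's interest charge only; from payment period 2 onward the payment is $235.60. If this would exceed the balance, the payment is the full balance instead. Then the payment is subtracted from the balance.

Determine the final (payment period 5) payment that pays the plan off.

$26.58

Payment period 1: $703.38 +$14.00 interest = $717.38; pay $14.00 → $703.38
Payment period 2: $703.38 +$14.00 interest = $717.38; pay $235.60 → $481.78
Payment period 3: $481.78 +$10.00 interest = $491.78; pay $235.60 → $256.18
Payment period 4: $256.18 +$5.00 interest = $261.18; pay $235.60 → $25.58
Payment period 5: $25.58 +$1.00 interest = $26.58; pay $26.58 → $0.00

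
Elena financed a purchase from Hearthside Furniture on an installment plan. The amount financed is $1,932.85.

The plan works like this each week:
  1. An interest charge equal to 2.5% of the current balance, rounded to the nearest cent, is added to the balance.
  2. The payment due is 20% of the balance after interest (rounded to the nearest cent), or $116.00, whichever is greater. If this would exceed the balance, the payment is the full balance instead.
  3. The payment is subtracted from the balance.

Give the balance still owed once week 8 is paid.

$377.87

# | Opening | Interest | Payment | End bal
1 | $1,932.85 | $48.32 | $396.23 | $1,584.94
2 | $1,584.94 | $39.62 | $324.91 | $1,299.65
3 | $1,299.65 | $32.49 | $266.43 | $1,065.71
4 | $1,065.71 | $26.64 | $218.47 | $873.88
5 | $873.88 | $21.85 | $179.15 | $716.58
6 | $716.58 | $17.91 | $146.90 | $587.59
7 | $587.59 | $14.69 | $120.46 | $481.82
8 | $481.82 | $12.05 | $116.00 | $377.87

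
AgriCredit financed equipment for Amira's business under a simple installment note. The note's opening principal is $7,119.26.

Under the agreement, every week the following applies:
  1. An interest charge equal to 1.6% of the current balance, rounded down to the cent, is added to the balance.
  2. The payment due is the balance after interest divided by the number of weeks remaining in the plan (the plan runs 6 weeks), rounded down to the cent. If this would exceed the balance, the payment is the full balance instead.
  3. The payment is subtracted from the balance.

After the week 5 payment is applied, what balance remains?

$1,284.55

# | Opening | Interest | Payment | End bal
1 | $7,119.26 | $113.90 | $1,205.52 | $6,027.64
2 | $6,027.64 | $96.44 | $1,224.81 | $4,899.27
3 | $4,899.27 | $78.38 | $1,244.41 | $3,733.24
4 | $3,733.24 | $59.73 | $1,264.32 | $2,528.65
5 | $2,528.65 | $40.45 | $1,284.55 | $1,284.55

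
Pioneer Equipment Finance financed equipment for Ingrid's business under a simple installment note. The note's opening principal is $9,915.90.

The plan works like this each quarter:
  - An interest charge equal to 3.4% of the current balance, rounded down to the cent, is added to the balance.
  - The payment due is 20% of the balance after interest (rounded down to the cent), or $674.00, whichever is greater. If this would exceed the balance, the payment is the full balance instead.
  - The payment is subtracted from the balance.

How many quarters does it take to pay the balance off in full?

12

Quarter 1: opening $9,915.90; interest $337.14 → $10,253.04; payment $2,050.60; balance $8,202.44
Quarter 2: opening $8,202.44; interest $278.88 → $8,481.32; payment $1,696.26; balance $6,785.06
Quarter 3: opening $6,785.06; interest $230.69 → $7,015.75; payment $1,403.15; balance $5,612.60
Quarter 4: opening $5,612.60; interest $190.82 → $5,803.42; payment $1,160.68; balance $4,642.74
Quarter 5: opening $4,642.74; interest $157.85 → $4,800.59; payment $960.11; balance $3,840.48
Quarter 6: opening $3,840.48; interest $130.57 → $3,971.05; payment $794.21; balance $3,176.84
Quarter 7: opening $3,176.84; interest $108.01 → $3,284.85; payment $674.00; balance $2,610.85
Quarter 8: opening $2,610.85; interest $88.76 → $2,699.61; payment $674.00; balance $2,025.61
Quarter 9: opening $2,025.61; interest $68.87 → $2,094.48; payment $674.00; balance $1,420.48
Quarter 10: opening $1,420.48; interest $48.29 → $1,468.77; payment $674.00; balance $794.77
Quarter 11: opening $794.77; interest $27.02 → $821.79; payment $674.00; balance $147.79
Quarter 12: opening $147.79; interest $5.02 → $152.81; payment $152.81; balance $0.00
Balance reaches $0.00 in quarter 12.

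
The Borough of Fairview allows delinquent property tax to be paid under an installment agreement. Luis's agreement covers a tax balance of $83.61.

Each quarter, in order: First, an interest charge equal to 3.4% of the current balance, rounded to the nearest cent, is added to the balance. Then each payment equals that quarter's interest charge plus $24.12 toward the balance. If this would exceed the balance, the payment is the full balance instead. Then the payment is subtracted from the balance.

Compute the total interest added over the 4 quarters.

$6.44

Quarter 1: opening $83.61; interest $2.84 → $86.45; payment $26.96; balance $59.49
Quarter 2: opening $59.49; interest $2.02 → $61.51; payment $26.14; balance $35.37
Quarter 3: opening $35.37; interest $1.20 → $36.57; payment $25.32; balance $11.25
Quarter 4: opening $11.25; interest $0.38 → $11.63; payment $11.63; balance $0.00
Total interest: $2.84 + $2.02 + $1.20 + $0.38 = $6.44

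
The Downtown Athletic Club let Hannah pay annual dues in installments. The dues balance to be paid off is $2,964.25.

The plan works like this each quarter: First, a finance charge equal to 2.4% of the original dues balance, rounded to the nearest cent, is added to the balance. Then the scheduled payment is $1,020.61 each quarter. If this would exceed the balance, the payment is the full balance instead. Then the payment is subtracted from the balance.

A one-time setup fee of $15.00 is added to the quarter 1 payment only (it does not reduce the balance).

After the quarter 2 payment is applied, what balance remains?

Quarter 1: opening $2,964.25; interest $71.14 → $3,035.39; payment $1,020.61 (+ $15.00 fee); balance $2,014.78
Quarter 2: opening $2,014.78; interest $71.14 → $2,085.92; payment $1,020.61; balance $1,065.31

$1,065.31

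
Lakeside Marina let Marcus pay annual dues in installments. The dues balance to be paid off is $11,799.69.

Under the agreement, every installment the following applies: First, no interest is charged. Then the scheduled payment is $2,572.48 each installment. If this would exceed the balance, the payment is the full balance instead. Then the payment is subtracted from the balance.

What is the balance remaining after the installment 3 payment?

$4,082.25

Installment 1: opening $11,799.69; payment $2,572.48; balance $9,227.21
Installment 2: opening $9,227.21; payment $2,572.48; balance $6,654.73
Installment 3: opening $6,654.73; payment $2,572.48; balance $4,082.25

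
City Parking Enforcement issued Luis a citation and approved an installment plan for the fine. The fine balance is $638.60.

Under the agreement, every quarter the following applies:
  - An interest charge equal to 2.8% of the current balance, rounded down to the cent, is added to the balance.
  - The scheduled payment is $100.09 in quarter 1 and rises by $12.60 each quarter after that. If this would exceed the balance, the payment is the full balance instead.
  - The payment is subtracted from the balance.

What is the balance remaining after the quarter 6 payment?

$0.00

Quarter 1: $638.60 +$17.88 interest = $656.48; pay $100.09 → $556.39
Quarter 2: $556.39 +$15.57 interest = $571.96; pay $112.69 → $459.27
Quarter 3: $459.27 +$12.85 interest = $472.12; pay $125.29 → $346.83
Quarter 4: $346.83 +$9.71 interest = $356.54; pay $137.89 → $218.65
Quarter 5: $218.65 +$6.12 interest = $224.77; pay $150.49 → $74.28
Quarter 6: $74.28 +$2.07 interest = $76.35; pay $76.35 → $0.00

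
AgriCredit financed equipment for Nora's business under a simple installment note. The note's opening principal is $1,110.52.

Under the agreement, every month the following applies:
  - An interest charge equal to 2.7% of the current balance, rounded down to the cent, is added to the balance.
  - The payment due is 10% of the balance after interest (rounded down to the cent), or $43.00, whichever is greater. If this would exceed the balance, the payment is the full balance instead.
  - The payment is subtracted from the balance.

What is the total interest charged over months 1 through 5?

# | Opening | Interest | Payment | End bal
1 | $1,110.52 | $29.98 | $114.05 | $1,026.45
2 | $1,026.45 | $27.71 | $105.41 | $948.75
3 | $948.75 | $25.61 | $97.43 | $876.93
4 | $876.93 | $23.67 | $90.06 | $810.54
5 | $810.54 | $21.88 | $83.24 | $749.18
Total interest: $29.98 + $27.71 + $25.61 + $23.67 + $21.88 = $128.85

$128.85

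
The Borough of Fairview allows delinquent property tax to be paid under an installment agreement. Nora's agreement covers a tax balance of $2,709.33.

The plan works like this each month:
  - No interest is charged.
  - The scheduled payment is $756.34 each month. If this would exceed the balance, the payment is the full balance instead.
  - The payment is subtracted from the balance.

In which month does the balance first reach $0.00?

Month 1: $2,709.33 − $756.34 → $1,952.99
Month 2: $1,952.99 − $756.34 → $1,196.65
Month 3: $1,196.65 − $756.34 → $440.31
Month 4: $440.31 − $440.31 → $0.00
Balance reaches $0.00 in month 4.

4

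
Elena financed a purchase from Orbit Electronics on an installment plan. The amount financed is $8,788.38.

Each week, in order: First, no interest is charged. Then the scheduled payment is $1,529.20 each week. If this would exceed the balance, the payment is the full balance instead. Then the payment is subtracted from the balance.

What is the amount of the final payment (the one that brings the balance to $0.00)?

$1,142.38

Week 1: opening $8,788.38; payment $1,529.20; balance $7,259.18
Week 2: opening $7,259.18; payment $1,529.20; balance $5,729.98
Week 3: opening $5,729.98; payment $1,529.20; balance $4,200.78
Week 4: opening $4,200.78; payment $1,529.20; balance $2,671.58
Week 5: opening $2,671.58; payment $1,529.20; balance $1,142.38
Week 6: opening $1,142.38; payment $1,142.38; balance $0.00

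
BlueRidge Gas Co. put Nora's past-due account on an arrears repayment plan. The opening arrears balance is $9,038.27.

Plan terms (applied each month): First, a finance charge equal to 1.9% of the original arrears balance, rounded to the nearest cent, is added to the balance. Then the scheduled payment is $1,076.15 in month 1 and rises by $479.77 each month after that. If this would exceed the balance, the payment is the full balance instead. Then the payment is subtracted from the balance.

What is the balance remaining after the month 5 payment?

$0.00

Month 1: $9,038.27 +$171.73 interest = $9,210.00; pay $1,076.15 → $8,133.85
Month 2: $8,133.85 +$171.73 interest = $8,305.58; pay $1,555.92 → $6,749.66
Month 3: $6,749.66 +$171.73 interest = $6,921.39; pay $2,035.69 → $4,885.70
Month 4: $4,885.70 +$171.73 interest = $5,057.43; pay $2,515.46 → $2,541.97
Month 5: $2,541.97 +$171.73 interest = $2,713.70; pay $2,713.70 → $0.00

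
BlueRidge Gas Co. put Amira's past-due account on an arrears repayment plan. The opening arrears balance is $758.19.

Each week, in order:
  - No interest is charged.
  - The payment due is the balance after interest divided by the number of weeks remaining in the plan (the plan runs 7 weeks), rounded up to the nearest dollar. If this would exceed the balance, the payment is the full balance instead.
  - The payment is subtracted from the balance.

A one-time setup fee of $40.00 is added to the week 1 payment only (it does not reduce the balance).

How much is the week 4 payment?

Week 1: $758.19 − $109.00 (+ $40.00 fee) → $649.19
Week 2: $649.19 − $109.00 → $540.19
Week 3: $540.19 − $109.00 → $431.19
Week 4: $431.19 − $108.00 → $323.19

$108.00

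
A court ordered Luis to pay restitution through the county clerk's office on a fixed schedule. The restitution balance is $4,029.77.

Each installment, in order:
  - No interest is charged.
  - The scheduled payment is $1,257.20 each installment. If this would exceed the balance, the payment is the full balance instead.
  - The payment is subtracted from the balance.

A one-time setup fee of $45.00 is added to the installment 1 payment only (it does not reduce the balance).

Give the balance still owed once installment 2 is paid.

# | Opening | Payment | Fee | End bal
1 | $4,029.77 | $1,257.20 | $45.00 | $2,772.57
2 | $2,772.57 | $1,257.20 | — | $1,515.37

$1,515.37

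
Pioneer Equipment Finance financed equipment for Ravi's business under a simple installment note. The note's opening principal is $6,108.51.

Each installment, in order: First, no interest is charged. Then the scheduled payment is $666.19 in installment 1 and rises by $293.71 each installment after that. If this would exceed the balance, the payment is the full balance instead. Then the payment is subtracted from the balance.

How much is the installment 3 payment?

$1,253.61

Installment 1: opening $6,108.51; payment $666.19; balance $5,442.32
Installment 2: opening $5,442.32; payment $959.90; balance $4,482.42
Installment 3: opening $4,482.42; payment $1,253.61; balance $3,228.81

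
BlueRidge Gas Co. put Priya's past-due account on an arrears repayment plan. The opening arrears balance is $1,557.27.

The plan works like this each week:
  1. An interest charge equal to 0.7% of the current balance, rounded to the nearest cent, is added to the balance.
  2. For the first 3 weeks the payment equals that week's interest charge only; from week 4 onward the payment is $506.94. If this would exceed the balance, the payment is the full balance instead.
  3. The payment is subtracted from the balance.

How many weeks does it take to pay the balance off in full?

Week 1: $1,557.27 +$10.90 interest = $1,568.17; pay $10.90 → $1,557.27
Week 2: $1,557.27 +$10.90 interest = $1,568.17; pay $10.90 → $1,557.27
Week 3: $1,557.27 +$10.90 interest = $1,568.17; pay $10.90 → $1,557.27
Week 4: $1,557.27 +$10.90 interest = $1,568.17; pay $506.94 → $1,061.23
Week 5: $1,061.23 +$7.43 interest = $1,068.66; pay $506.94 → $561.72
Week 6: $561.72 +$3.93 interest = $565.65; pay $506.94 → $58.71
Week 7: $58.71 +$0.41 interest = $59.12; pay $59.12 → $0.00
Balance reaches $0.00 in week 7.

7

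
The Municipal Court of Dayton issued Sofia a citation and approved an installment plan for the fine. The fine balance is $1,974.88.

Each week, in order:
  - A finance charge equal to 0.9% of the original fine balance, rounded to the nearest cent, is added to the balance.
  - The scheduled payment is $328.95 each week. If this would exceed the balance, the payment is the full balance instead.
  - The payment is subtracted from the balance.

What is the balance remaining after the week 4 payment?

Week 1: opening $1,974.88; interest $17.77 → $1,992.65; payment $328.95; balance $1,663.70
Week 2: opening $1,663.70; interest $17.77 → $1,681.47; payment $328.95; balance $1,352.52
Week 3: opening $1,352.52; interest $17.77 → $1,370.29; payment $328.95; balance $1,041.34
Week 4: opening $1,041.34; interest $17.77 → $1,059.11; payment $328.95; balance $730.16

$730.16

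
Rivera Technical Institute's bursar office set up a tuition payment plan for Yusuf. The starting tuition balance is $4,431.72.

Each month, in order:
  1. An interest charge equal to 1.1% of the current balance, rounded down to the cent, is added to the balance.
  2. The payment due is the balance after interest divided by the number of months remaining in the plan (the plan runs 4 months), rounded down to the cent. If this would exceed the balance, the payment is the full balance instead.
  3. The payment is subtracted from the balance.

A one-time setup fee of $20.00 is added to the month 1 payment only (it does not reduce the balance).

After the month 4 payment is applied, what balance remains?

$0.00

Month 1: opening $4,431.72; interest $48.74 → $4,480.46; payment $1,120.11 (+ $20.00 fee); balance $3,360.35
Month 2: opening $3,360.35; interest $36.96 → $3,397.31; payment $1,132.43; balance $2,264.88
Month 3: opening $2,264.88; interest $24.91 → $2,289.79; payment $1,144.89; balance $1,144.90
Month 4: opening $1,144.90; interest $12.59 → $1,157.49; payment $1,157.49; balance $0.00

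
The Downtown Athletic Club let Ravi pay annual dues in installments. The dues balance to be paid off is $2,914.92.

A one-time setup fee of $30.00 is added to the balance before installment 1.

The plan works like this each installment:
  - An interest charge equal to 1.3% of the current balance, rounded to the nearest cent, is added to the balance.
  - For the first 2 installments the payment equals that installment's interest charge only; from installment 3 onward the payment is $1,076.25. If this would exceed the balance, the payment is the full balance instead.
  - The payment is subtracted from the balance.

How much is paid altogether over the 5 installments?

$3,095.67

Installment 1: $2,944.92 +$38.28 interest = $2,983.20; pay $38.28 → $2,944.92
Installment 2: $2,944.92 +$38.28 interest = $2,983.20; pay $38.28 → $2,944.92
Installment 3: $2,944.92 +$38.28 interest = $2,983.20; pay $1,076.25 → $1,906.95
Installment 4: $1,906.95 +$24.79 interest = $1,931.74; pay $1,076.25 → $855.49
Installment 5: $855.49 +$11.12 interest = $866.61; pay $866.61 → $0.00
Total paid: $3,095.67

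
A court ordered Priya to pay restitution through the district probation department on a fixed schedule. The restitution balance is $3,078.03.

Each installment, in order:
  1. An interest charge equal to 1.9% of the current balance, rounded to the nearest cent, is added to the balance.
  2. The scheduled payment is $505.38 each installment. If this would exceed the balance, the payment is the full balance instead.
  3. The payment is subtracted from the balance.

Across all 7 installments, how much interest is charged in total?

$225.30

Installment 1: opening $3,078.03; interest $58.48 → $3,136.51; payment $505.38; balance $2,631.13
Installment 2: opening $2,631.13; interest $49.99 → $2,681.12; payment $505.38; balance $2,175.74
Installment 3: opening $2,175.74; interest $41.34 → $2,217.08; payment $505.38; balance $1,711.70
Installment 4: opening $1,711.70; interest $32.52 → $1,744.22; payment $505.38; balance $1,238.84
Installment 5: opening $1,238.84; interest $23.54 → $1,262.38; payment $505.38; balance $757.00
Installment 6: opening $757.00; interest $14.38 → $771.38; payment $505.38; balance $266.00
Installment 7: opening $266.00; interest $5.05 → $271.05; payment $271.05; balance $0.00
Total interest: $58.48 + $49.99 + $41.34 + $32.52 + $23.54 + $14.38 + $5.05 = $225.30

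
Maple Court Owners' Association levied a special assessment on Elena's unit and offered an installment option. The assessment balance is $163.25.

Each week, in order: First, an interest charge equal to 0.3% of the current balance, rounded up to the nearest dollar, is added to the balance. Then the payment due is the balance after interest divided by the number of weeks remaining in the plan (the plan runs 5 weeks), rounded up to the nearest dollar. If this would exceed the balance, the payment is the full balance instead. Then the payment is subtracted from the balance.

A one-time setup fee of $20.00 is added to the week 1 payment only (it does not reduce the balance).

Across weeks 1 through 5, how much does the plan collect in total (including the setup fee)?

# | Opening | Interest | Payment | Fee | End bal
1 | $163.25 | $1.00 | $33.00 | $20.00 | $131.25
2 | $131.25 | $1.00 | $34.00 | — | $98.25
3 | $98.25 | $1.00 | $34.00 | — | $65.25
4 | $65.25 | $1.00 | $34.00 | — | $32.25
5 | $32.25 | $1.00 | $33.25 | — | $0.00
Total paid: $188.25

$188.25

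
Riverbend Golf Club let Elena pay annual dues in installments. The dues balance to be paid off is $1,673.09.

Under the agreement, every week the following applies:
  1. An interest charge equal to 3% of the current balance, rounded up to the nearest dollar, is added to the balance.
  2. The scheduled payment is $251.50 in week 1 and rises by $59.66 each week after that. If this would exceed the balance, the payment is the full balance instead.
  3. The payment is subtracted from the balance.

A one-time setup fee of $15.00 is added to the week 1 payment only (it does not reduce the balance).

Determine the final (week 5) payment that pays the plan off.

$484.13

Week 1: $1,673.09 +$51.00 interest = $1,724.09; pay $251.50 (+ $15.00 fee) → $1,472.59
Week 2: $1,472.59 +$45.00 interest = $1,517.59; pay $311.16 → $1,206.43
Week 3: $1,206.43 +$37.00 interest = $1,243.43; pay $370.82 → $872.61
Week 4: $872.61 +$27.00 interest = $899.61; pay $430.48 → $469.13
Week 5: $469.13 +$15.00 interest = $484.13; pay $484.13 → $0.00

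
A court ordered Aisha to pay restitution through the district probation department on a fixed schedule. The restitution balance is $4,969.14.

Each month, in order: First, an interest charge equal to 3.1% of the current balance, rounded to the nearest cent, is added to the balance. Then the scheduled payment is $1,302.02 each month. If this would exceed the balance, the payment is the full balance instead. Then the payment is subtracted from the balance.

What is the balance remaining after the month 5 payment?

Month 1: $4,969.14 +$154.04 interest = $5,123.18; pay $1,302.02 → $3,821.16
Month 2: $3,821.16 +$118.46 interest = $3,939.62; pay $1,302.02 → $2,637.60
Month 3: $2,637.60 +$81.77 interest = $2,719.37; pay $1,302.02 → $1,417.35
Month 4: $1,417.35 +$43.94 interest = $1,461.29; pay $1,302.02 → $159.27
Month 5: $159.27 +$4.94 interest = $164.21; pay $164.21 → $0.00

$0.00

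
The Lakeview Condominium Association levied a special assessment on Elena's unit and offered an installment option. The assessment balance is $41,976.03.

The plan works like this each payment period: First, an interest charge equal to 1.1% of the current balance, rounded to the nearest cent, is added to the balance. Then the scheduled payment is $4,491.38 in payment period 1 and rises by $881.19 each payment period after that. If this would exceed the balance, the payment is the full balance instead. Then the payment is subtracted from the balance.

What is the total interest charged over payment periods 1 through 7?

$1,941.03

Payment period 1: opening $41,976.03; interest $461.74 → $42,437.77; payment $4,491.38; balance $37,946.39
Payment period 2: opening $37,946.39; interest $417.41 → $38,363.80; payment $5,372.57; balance $32,991.23
Payment period 3: opening $32,991.23; interest $362.90 → $33,354.13; payment $6,253.76; balance $27,100.37
Payment period 4: opening $27,100.37; interest $298.10 → $27,398.47; payment $7,134.95; balance $20,263.52
Payment period 5: opening $20,263.52; interest $222.90 → $20,486.42; payment $8,016.14; balance $12,470.28
Payment period 6: opening $12,470.28; interest $137.17 → $12,607.45; payment $8,897.33; balance $3,710.12
Payment period 7: opening $3,710.12; interest $40.81 → $3,750.93; payment $3,750.93; balance $0.00
Total interest: $461.74 + $417.41 + $362.90 + $298.10 + $222.90 + $137.17 + $40.81 = $1,941.03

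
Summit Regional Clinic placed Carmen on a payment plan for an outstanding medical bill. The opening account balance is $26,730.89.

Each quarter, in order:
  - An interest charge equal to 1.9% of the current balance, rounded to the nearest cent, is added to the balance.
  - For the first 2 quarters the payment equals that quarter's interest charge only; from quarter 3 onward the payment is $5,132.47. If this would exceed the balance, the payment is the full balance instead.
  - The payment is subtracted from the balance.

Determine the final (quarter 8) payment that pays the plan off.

Quarter 1: $26,730.89 +$507.89 interest = $27,238.78; pay $507.89 → $26,730.89
Quarter 2: $26,730.89 +$507.89 interest = $27,238.78; pay $507.89 → $26,730.89
Quarter 3: $26,730.89 +$507.89 interest = $27,238.78; pay $5,132.47 → $22,106.31
Quarter 4: $22,106.31 +$420.02 interest = $22,526.33; pay $5,132.47 → $17,393.86
Quarter 5: $17,393.86 +$330.48 interest = $17,724.34; pay $5,132.47 → $12,591.87
Quarter 6: $12,591.87 +$239.25 interest = $12,831.12; pay $5,132.47 → $7,698.65
Quarter 7: $7,698.65 +$146.27 interest = $7,844.92; pay $5,132.47 → $2,712.45
Quarter 8: $2,712.45 +$51.54 interest = $2,763.99; pay $2,763.99 → $0.00

$2,763.99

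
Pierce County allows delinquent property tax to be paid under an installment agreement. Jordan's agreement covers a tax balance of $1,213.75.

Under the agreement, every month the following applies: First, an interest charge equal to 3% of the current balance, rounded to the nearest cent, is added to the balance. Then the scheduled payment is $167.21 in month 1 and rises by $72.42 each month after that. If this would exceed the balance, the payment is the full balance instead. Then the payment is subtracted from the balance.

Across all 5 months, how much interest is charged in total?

$119.57

# | Opening | Interest | Payment | End bal
1 | $1,213.75 | $36.41 | $167.21 | $1,082.95
2 | $1,082.95 | $32.49 | $239.63 | $875.81
3 | $875.81 | $26.27 | $312.05 | $590.03
4 | $590.03 | $17.70 | $384.47 | $223.26
5 | $223.26 | $6.70 | $229.96 | $0.00
Total interest: $36.41 + $32.49 + $26.27 + $17.70 + $6.70 = $119.57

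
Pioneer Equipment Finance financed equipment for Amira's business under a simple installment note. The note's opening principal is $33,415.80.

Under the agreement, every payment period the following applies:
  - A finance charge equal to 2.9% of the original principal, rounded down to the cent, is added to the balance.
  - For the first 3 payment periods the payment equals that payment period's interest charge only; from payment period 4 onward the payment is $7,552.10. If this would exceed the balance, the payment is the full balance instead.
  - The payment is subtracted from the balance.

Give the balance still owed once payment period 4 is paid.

Payment period 1: opening $33,415.80; interest $969.05 → $34,384.85; payment $969.05; balance $33,415.80
Payment period 2: opening $33,415.80; interest $969.05 → $34,384.85; payment $969.05; balance $33,415.80
Payment period 3: opening $33,415.80; interest $969.05 → $34,384.85; payment $969.05; balance $33,415.80
Payment period 4: opening $33,415.80; interest $969.05 → $34,384.85; payment $7,552.10; balance $26,832.75

$26,832.75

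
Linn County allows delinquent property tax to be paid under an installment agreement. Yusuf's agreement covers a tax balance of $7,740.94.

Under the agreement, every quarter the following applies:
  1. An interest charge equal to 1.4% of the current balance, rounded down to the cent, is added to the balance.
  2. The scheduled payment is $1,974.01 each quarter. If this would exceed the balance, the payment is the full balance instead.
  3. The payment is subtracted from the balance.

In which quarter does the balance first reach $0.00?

5

Quarter 1: $7,740.94 +$108.37 interest = $7,849.31; pay $1,974.01 → $5,875.30
Quarter 2: $5,875.30 +$82.25 interest = $5,957.55; pay $1,974.01 → $3,983.54
Quarter 3: $3,983.54 +$55.76 interest = $4,039.30; pay $1,974.01 → $2,065.29
Quarter 4: $2,065.29 +$28.91 interest = $2,094.20; pay $1,974.01 → $120.19
Quarter 5: $120.19 +$1.68 interest = $121.87; pay $121.87 → $0.00
Balance reaches $0.00 in quarter 5.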